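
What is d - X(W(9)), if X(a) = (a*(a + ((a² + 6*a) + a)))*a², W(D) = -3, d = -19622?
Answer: -20027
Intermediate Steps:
X(a) = a³*(a² + 8*a) (X(a) = (a*(a + (a² + 7*a)))*a² = (a*(a² + 8*a))*a² = a³*(a² + 8*a))
d - X(W(9)) = -19622 - (-3)⁴*(8 - 3) = -19622 - 81*5 = -19622 - 1*405 = -19622 - 405 = -20027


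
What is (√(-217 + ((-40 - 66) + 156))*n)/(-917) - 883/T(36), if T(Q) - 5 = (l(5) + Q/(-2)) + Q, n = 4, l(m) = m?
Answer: -883/28 - 4*I*√167/917 ≈ -31.536 - 0.05637*I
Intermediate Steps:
T(Q) = 10 + Q/2 (T(Q) = 5 + ((5 + Q/(-2)) + Q) = 5 + ((5 + Q*(-½)) + Q) = 5 + ((5 - Q/2) + Q) = 5 + (5 + Q/2) = 10 + Q/2)
(√(-217 + ((-40 - 66) + 156))*n)/(-917) - 883/T(36) = (√(-217 + ((-40 - 66) + 156))*4)/(-917) - 883/(10 + (½)*36) = (√(-217 + (-106 + 156))*4)*(-1/917) - 883/(10 + 18) = (√(-217 + 50)*4)*(-1/917) - 883/28 = (√(-167)*4)*(-1/917) - 883*1/28 = ((I*√167)*4)*(-1/917) - 883/28 = (4*I*√167)*(-1/917) - 883/28 = -4*I*√167/917 - 883/28 = -883/28 - 4*I*√167/917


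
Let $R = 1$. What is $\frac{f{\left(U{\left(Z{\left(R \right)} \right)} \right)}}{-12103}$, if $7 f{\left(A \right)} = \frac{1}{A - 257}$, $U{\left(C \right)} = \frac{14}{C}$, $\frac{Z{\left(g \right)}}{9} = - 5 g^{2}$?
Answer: $\frac{45}{980984459} \approx 4.5872 \cdot 10^{-8}$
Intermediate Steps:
$Z{\left(g \right)} = - 45 g^{2}$ ($Z{\left(g \right)} = 9 \left(- 5 g^{2}\right) = - 45 g^{2}$)
$f{\left(A \right)} = \frac{1}{7 \left(-257 + A\right)}$ ($f{\left(A \right)} = \frac{1}{7 \left(A - 257\right)} = \frac{1}{7 \left(-257 + A\right)}$)
$\frac{f{\left(U{\left(Z{\left(R \right)} \right)} \right)}}{-12103} = \frac{\frac{1}{7} \frac{1}{-257 + \frac{14}{\left(-45\right) 1^{2}}}}{-12103} = \frac{1}{7 \left(-257 + \frac{14}{\left(-45\right) 1}\right)} \left(- \frac{1}{12103}\right) = \frac{1}{7 \left(-257 + \frac{14}{-45}\right)} \left(- \frac{1}{12103}\right) = \frac{1}{7 \left(-257 + 14 \left(- \frac{1}{45}\right)\right)} \left(- \frac{1}{12103}\right) = \frac{1}{7 \left(-257 - \frac{14}{45}\right)} \left(- \frac{1}{12103}\right) = \frac{1}{7 \left(- \frac{11579}{45}\right)} \left(- \frac{1}{12103}\right) = \frac{1}{7} \left(- \frac{45}{11579}\right) \left(- \frac{1}{12103}\right) = \left(- \frac{45}{81053}\right) \left(- \frac{1}{12103}\right) = \frac{45}{980984459}$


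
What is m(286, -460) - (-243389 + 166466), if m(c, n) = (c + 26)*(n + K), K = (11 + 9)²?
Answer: 58203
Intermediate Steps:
K = 400 (K = 20² = 400)
m(c, n) = (26 + c)*(400 + n) (m(c, n) = (c + 26)*(n + 400) = (26 + c)*(400 + n))
m(286, -460) - (-243389 + 166466) = (10400 + 26*(-460) + 400*286 + 286*(-460)) - (-243389 + 166466) = (10400 - 11960 + 114400 - 131560) - 1*(-76923) = -18720 + 76923 = 58203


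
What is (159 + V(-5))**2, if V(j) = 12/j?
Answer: 613089/25 ≈ 24524.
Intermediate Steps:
(159 + V(-5))**2 = (159 + 12/(-5))**2 = (159 + 12*(-1/5))**2 = (159 - 12/5)**2 = (783/5)**2 = 613089/25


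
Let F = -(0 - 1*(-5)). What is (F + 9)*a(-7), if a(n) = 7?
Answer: 28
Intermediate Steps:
F = -5 (F = -(0 + 5) = -1*5 = -5)
(F + 9)*a(-7) = (-5 + 9)*7 = 4*7 = 28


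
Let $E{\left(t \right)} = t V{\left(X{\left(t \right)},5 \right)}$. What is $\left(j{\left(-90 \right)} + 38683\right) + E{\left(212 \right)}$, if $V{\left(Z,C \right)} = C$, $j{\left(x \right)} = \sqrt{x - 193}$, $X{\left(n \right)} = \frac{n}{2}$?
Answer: $39743 + i \sqrt{283} \approx 39743.0 + 16.823 i$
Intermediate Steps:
$X{\left(n \right)} = \frac{n}{2}$ ($X{\left(n \right)} = n \frac{1}{2} = \frac{n}{2}$)
$j{\left(x \right)} = \sqrt{-193 + x}$
$E{\left(t \right)} = 5 t$ ($E{\left(t \right)} = t 5 = 5 t$)
$\left(j{\left(-90 \right)} + 38683\right) + E{\left(212 \right)} = \left(\sqrt{-193 - 90} + 38683\right) + 5 \cdot 212 = \left(\sqrt{-283} + 38683\right) + 1060 = \left(i \sqrt{283} + 38683\right) + 1060 = \left(38683 + i \sqrt{283}\right) + 1060 = 39743 + i \sqrt{283}$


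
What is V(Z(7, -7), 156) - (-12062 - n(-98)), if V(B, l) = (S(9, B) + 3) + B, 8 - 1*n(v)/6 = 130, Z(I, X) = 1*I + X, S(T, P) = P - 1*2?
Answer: 11331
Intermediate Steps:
S(T, P) = -2 + P (S(T, P) = P - 2 = -2 + P)
Z(I, X) = I + X
n(v) = -732 (n(v) = 48 - 6*130 = 48 - 780 = -732)
V(B, l) = 1 + 2*B (V(B, l) = ((-2 + B) + 3) + B = (1 + B) + B = 1 + 2*B)
V(Z(7, -7), 156) - (-12062 - n(-98)) = (1 + 2*(7 - 7)) - (-12062 - 1*(-732)) = (1 + 2*0) - (-12062 + 732) = (1 + 0) - 1*(-11330) = 1 + 11330 = 11331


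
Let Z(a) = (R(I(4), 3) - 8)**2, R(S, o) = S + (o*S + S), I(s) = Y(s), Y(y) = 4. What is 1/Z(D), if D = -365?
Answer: 1/144 ≈ 0.0069444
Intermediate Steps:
I(s) = 4
R(S, o) = 2*S + S*o (R(S, o) = S + (S*o + S) = S + (S + S*o) = 2*S + S*o)
Z(a) = 144 (Z(a) = (4*(2 + 3) - 8)**2 = (4*5 - 8)**2 = (20 - 8)**2 = 12**2 = 144)
1/Z(D) = 1/144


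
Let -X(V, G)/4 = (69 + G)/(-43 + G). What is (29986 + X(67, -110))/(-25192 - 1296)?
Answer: -2293847/2026332 ≈ -1.1320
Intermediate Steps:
X(V, G) = -4*(69 + G)/(-43 + G)
(29986 + X(67, -110))/(-25192 - 1296) = (29986 + 4*(-69 - 1*(-110))/(-43 - 110))/(-25192 - 1296) = (29986 + 4*(-69 + 110)/(-153))/(-26488) = (29986 + 4*(-1/153)*41)*(-1/26488) = (29986 - 164/153)*(-1/26488) = (4587694/153)*(-1/26488) = -2293847/2026332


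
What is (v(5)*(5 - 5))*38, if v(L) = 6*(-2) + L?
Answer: 0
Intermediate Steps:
v(L) = -12 + L
(v(5)*(5 - 5))*38 = ((-12 + 5)*(5 - 5))*38 = -7*0*38 = 0*38 = 0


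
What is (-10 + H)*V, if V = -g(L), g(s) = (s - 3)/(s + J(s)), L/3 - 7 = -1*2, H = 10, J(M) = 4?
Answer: 0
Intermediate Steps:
L = 15 (L = 21 + 3*(-1*2) = 21 + 3*(-2) = 21 - 6 = 15)
g(s) = (-3 + s)/(4 + s) (g(s) = (s - 3)/(s + 4) = (-3 + s)/(4 + s))
V = -12/19 (V = -(-3 + 15)/(4 + 15) = -12/19 ≈ -0.63158)
(-10 + H)*V = (-10 + 10)*(-12/19) = 0*(-12/19) = 0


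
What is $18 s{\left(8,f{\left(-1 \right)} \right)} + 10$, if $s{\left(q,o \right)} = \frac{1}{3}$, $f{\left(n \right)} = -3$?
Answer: $16$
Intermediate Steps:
$s{\left(q,o \right)} = \frac{1}{3}$
$18 s{\left(8,f{\left(-1 \right)} \right)} + 10 = 18 \cdot \frac{1}{3} + 10 = 6 + 10 = 16$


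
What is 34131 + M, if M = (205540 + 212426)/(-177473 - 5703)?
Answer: 3125781045/91588 ≈ 34129.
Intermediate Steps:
M = -208983/91588 (M = 417966/(-183176) = 417966*(-1/183176) = -208983/91588 ≈ -2.2818)
34131 + M = 34131 - 208983/91588 = 3125781045/91588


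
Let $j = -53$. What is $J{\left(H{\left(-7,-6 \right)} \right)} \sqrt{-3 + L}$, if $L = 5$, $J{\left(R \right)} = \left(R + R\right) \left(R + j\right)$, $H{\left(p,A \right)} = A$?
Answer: $708 \sqrt{2} \approx 1001.3$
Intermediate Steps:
$J{\left(R \right)} = 2 R \left(-53 + R\right)$ ($J{\left(R \right)} = \left(R + R\right) \left(R - 53\right) = 2 R \left(-53 + R\right)$)
$J{\left(H{\left(-7,-6 \right)} \right)} \sqrt{-3 + L} = 2 \left(-6\right) \left(-53 - 6\right) \sqrt{-3 + 5} = 2 \left(-6\right) \left(-59\right) \sqrt{2} = 708 \sqrt{2}$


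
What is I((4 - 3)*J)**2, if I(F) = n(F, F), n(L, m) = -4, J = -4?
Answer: 16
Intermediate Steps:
I(F) = -4
I((4 - 3)*J)**2 = (-4)**2 = 16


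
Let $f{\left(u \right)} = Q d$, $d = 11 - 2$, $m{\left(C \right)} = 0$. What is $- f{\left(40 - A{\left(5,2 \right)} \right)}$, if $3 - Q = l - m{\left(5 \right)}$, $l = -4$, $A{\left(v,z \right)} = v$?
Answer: $-63$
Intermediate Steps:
$d = 9$
$Q = 7$ ($Q = 3 - \left(-4 - 0\right) = 3 - \left(-4 + 0\right) = 3 - -4 = 3 + 4 = 7$)
$f{\left(u \right)} = 63$ ($f{\left(u \right)} = 7 \cdot 9 = 63$)
$- f{\left(40 - A{\left(5,2 \right)} \right)} = \left(-1\right) 63 = -63$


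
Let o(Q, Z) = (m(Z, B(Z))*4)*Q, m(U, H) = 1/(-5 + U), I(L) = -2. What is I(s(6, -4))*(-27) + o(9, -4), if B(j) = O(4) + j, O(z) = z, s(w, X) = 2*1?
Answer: 50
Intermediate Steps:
s(w, X) = 2
B(j) = 4 + j
o(Q, Z) = 4*Q/(-5 + Z) (o(Q, Z) = (4/(-5 + Z))*Q = 4*Q/(-5 + Z))
I(s(6, -4))*(-27) + o(9, -4) = -2*(-27) + 4*9/(-5 - 4) = 54 + 4*9/(-9) = 54 + 4*9*(-⅑) = 54 - 4 = 50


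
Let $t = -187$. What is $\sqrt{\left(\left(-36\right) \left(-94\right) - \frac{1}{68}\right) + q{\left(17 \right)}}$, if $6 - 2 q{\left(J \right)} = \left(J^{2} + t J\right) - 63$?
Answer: $\frac{\sqrt{5622189}}{34} \approx 69.739$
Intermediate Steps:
$q{\left(J \right)} = \frac{69}{2} - \frac{J^{2}}{2} + \frac{187 J}{2}$ ($q{\left(J \right)} = 3 - \frac{\left(J^{2} - 187 J\right) - 63}{2} = 3 - \frac{-63 + J^{2} - 187 J}{2} = 3 + \left(\frac{63}{2} - \frac{J^{2}}{2} + \frac{187 J}{2}\right) = \frac{69}{2} - \frac{J^{2}}{2} + \frac{187 J}{2}$)
$\sqrt{\left(\left(-36\right) \left(-94\right) - \frac{1}{68}\right) + q{\left(17 \right)}} = \sqrt{\left(\left(-36\right) \left(-94\right) - \frac{1}{68}\right) + \left(\frac{69}{2} - \frac{17^{2}}{2} + \frac{187}{2} \cdot 17\right)} = \sqrt{\left(3384 - \frac{1}{68}\right) + \left(\frac{69}{2} - \frac{289}{2} + \frac{3179}{2}\right)} = \sqrt{\frac{230111}{68} + \frac{2959}{2}} = \sqrt{\frac{330717}{68}} = \frac{\sqrt{5622189}}{34}$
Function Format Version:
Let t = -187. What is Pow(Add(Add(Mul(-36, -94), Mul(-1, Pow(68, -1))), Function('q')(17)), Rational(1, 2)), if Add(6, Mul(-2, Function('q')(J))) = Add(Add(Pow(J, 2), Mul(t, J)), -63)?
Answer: Mul(Rational(1, 34), Pow(5622189, Rational(1, 2))) ≈ 69.739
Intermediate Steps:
Function('q')(J) = Add(Rational(69, 2), Mul(Rational(-1, 2), Pow(J, 2)), Mul(Rational(187, 2), J)) (Function('q')(J) = Add(3, Mul(Rational(-1, 2), Add(Add(Pow(J, 2), Mul(-187, J)), -63))) = Add(3, Mul(Rational(-1, 2), Add(-63, Pow(J, 2), Mul(-187, J)))) = Add(3, Add(Rational(63, 2), Mul(Rational(-1, 2), Pow(J, 2)), Mul(Rational(187, 2), J))) = Add(Rational(69, 2), Mul(Rational(-1, 2), Pow(J, 2)), Mul(Rational(187, 2), J)))
Pow(Add(Add(Mul(-36, -94), Mul(-1, Pow(68, -1))), Function('q')(17)), Rational(1, 2)) = Pow(Add(Add(Mul(-36, -94), Mul(-1, Pow(68, -1))), Add(Rational(69, 2), Mul(Rational(-1, 2), Pow(17, 2)), Mul(Rational(187, 2), 17))), Rational(1, 2)) = Pow(Add(Add(3384, Mul(-1, Rational(1, 68))), Add(Rational(69, 2), Mul(Rational(-1, 2), 289), Rational(3179, 2))), Rational(1, 2)) = Pow(Add(Add(3384, Rational(-1, 68)), Add(Rational(69, 2), Rational(-289, 2), Rational(3179, 2))), Rational(1, 2)) = Pow(Add(Rational(230111, 68), Rational(2959, 2)), Rational(1, 2)) = Pow(Rational(330717, 68), Rational(1, 2)) = Mul(Rational(1, 34), Pow(5622189, Rational(1, 2)))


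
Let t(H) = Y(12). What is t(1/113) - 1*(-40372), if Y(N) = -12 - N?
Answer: 40348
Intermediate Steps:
t(H) = -24 (t(H) = -12 - 1*12 = -12 - 12 = -24)
t(1/113) - 1*(-40372) = -24 - 1*(-40372) = -24 + 40372 = 40348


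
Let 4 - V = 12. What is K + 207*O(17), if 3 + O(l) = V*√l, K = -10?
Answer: -631 - 1656*√17 ≈ -7458.9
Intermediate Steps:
V = -8 (V = 4 - 1*12 = 4 - 12 = -8)
O(l) = -3 - 8*√l
K + 207*O(17) = -10 + 207*(-3 - 8*√17) = -10 + (-621 - 1656*√17) = -631 - 1656*√17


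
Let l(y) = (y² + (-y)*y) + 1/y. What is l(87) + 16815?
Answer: 1462906/87 ≈ 16815.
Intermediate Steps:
l(y) = 1/y (l(y) = (y² - y²) + 1/y = 0 + 1/y = 1/y)
l(87) + 16815 = 1/87 + 16815 = 1462906/87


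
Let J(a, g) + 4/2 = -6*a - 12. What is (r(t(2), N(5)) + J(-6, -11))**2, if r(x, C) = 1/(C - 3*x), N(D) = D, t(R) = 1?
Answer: 2025/4 ≈ 506.25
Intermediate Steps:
J(a, g) = -14 - 6*a (J(a, g) = -2 + (-6*a - 12) = -2 + (-12 - 6*a) = -14 - 6*a)
(r(t(2), N(5)) + J(-6, -11))**2 = (1/(5 - 3*1) + (-14 - 6*(-6)))**2 = (1/(5 - 3) + (-14 + 36))**2 = (1/2 + 22)**2 = (45/2)**2 = 2025/4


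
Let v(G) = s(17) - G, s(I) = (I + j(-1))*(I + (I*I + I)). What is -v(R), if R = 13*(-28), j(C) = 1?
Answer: -6178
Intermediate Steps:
R = -364
s(I) = (1 + I)*(I**2 + 2*I) (s(I) = (I + 1)*(I + (I*I + I)) = (1 + I)*(I + (I**2 + I)) = (1 + I)*(I + (I + I**2)) = (1 + I)*(I**2 + 2*I))
v(G) = 5814 - G (v(G) = 17*(2 + 17**2 + 3*17) - G = 17*(2 + 289 + 51) - G = 17*342 - G = 5814 - G)
-v(R) = -(5814 - 1*(-364)) = -(5814 + 364) = -1*6178 = -6178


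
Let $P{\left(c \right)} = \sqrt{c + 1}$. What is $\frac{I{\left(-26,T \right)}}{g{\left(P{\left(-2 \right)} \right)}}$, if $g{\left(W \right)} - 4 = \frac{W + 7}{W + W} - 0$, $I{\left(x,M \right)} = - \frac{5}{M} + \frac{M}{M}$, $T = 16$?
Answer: $\frac{99}{1040} + \frac{77 i}{1040} \approx 0.095192 + 0.074039 i$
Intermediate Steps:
$I{\left(x,M \right)} = 1 - \frac{5}{M}$ ($I{\left(x,M \right)} = - \frac{5}{M} + 1 = 1 - \frac{5}{M}$)
$P{\left(c \right)} = \sqrt{1 + c}$
$g{\left(W \right)} = 4 + \frac{7 + W}{2 W}$ ($g{\left(W \right)} = 4 + \left(\frac{W + 7}{W + W} - 0\right) = 4 + \left(\frac{7 + W}{2 W} + 0\right) = 4 + \frac{7 + W}{2 W}$)
$\frac{I{\left(-26,T \right)}}{g{\left(P{\left(-2 \right)} \right)}} = \frac{\frac{1}{16} \left(-5 + 16\right)}{\frac{1}{2} \frac{1}{\sqrt{1 - 2}} \left(7 + 9 \sqrt{1 - 2}\right)} = \frac{\frac{1}{16} \cdot 11}{\frac{1}{2} \frac{1}{\sqrt{-1}} \left(7 + 9 \sqrt{-1}\right)} = \frac{11}{16 \frac{7 + 9 i}{2 i}} = \frac{11}{16 \frac{- i \left(7 + 9 i\right)}{2}} = \frac{11}{16 \left(- \frac{i \left(7 + 9 i\right)}{2}\right)} = \frac{11 \frac{i \left(7 - 9 i\right)}{65}}{16} = \frac{11 i \left(7 - 9 i\right)}{1040}$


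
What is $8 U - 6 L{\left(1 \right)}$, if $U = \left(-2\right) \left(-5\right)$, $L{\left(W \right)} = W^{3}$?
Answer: $74$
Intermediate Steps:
$U = 10$
$8 U - 6 L{\left(1 \right)} = 8 \cdot 10 - 6 \cdot 1^{3} = 80 - 6 = 74$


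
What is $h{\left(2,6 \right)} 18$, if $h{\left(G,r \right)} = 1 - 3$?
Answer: $-36$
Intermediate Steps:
$h{\left(G,r \right)} = -2$ ($h{\left(G,r \right)} = 1 - 3 = -2$)
$h{\left(2,6 \right)} 18 = \left(-2\right) 18 = -36$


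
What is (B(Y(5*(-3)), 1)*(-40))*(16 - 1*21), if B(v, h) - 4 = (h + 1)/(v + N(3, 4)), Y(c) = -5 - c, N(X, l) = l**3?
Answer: 29800/37 ≈ 805.41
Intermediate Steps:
B(v, h) = 4 + (1 + h)/(64 + v) (B(v, h) = 4 + (h + 1)/(v + 4**3) = 4 + (1 + h)/(v + 64) = 4 + (1 + h)/(64 + v))
(B(Y(5*(-3)), 1)*(-40))*(16 - 1*21) = (((257 + 1 + 4*(-5 - 5*(-3)))/(64 + (-5 - 5*(-3))))*(-40))*(16 - 1*21) = (((257 + 1 + 4*(-5 - 1*(-15)))/(64 + (-5 - 1*(-15))))*(-40))*(16 - 21) = (((257 + 1 + 4*(-5 + 15))/(64 + (-5 + 15)))*(-40))*(-5) = (((257 + 1 + 4*10)/(64 + 10))*(-40))*(-5) = (((257 + 1 + 40)/74)*(-40))*(-5) = (((1/74)*298)*(-40))*(-5) = ((149/37)*(-40))*(-5) = -5960/37*(-5) = 29800/37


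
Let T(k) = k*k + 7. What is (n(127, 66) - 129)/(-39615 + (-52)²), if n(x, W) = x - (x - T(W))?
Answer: -4234/36911 ≈ -0.11471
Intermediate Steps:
T(k) = 7 + k² (T(k) = k² + 7 = 7 + k²)
n(x, W) = 7 + W² (n(x, W) = x - (x - (7 + W²)) = x - (x + (-7 - W²)) = x - (-7 + x - W²) = x + (7 + W² - x) = 7 + W²)
(n(127, 66) - 129)/(-39615 + (-52)²) = ((7 + 66²) - 129)/(-39615 + (-52)²) = ((7 + 4356) - 129)/(-39615 + 2704) = (4363 - 129)/(-36911) = 4234*(-1/36911) = -4234/36911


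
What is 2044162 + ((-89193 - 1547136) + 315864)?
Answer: 723697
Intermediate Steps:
2044162 + ((-89193 - 1547136) + 315864) = 2044162 + (-1636329 + 315864) = 2044162 - 1320465 = 723697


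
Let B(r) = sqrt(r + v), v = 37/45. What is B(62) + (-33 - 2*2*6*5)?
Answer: -153 + sqrt(14135)/15 ≈ -145.07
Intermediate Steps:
v = 37/45 (v = 37*(1/45) = 37/45 ≈ 0.82222)
B(r) = sqrt(37/45 + r) (B(r) = sqrt(r + 37/45) = sqrt(37/45 + r))
B(62) + (-33 - 2*2*6*5) = sqrt(185 + 225*62)/15 + (-33 - 2*2*6*5) = sqrt(185 + 13950)/15 + (-33 - 24*5) = sqrt(14135)/15 + (-33 - 2*60) = sqrt(14135)/15 + (-33 - 120) = sqrt(14135)/15 - 153 = -153 + sqrt(14135)/15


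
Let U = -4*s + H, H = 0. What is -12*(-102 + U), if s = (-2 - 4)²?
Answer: 2952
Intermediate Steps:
s = 36 (s = (-6)² = 36)
U = -144 (U = -4*36 + 0 = -144 + 0 = -144)
-12*(-102 + U) = -12*(-102 - 144) = -12*(-246) = 2952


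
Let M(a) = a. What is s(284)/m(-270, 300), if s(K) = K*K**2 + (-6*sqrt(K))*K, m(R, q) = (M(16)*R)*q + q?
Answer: -5726576/323925 + 284*sqrt(71)/107975 ≈ -17.657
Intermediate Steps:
m(R, q) = q + 16*R*q (m(R, q) = (16*R)*q + q = 16*R*q + q = q + 16*R*q)
s(K) = K**3 - 6*K**(3/2)
s(284)/m(-270, 300) = (284**3 - 3408*sqrt(71))/((300*(1 + 16*(-270)))) = (22906304 - 3408*sqrt(71))/((300*(1 - 4320))) = (22906304 - 3408*sqrt(71))/((300*(-4319))) = (22906304 - 3408*sqrt(71))/(-1295700) = (22906304 - 3408*sqrt(71))*(-1/1295700) = -5726576/323925 + 284*sqrt(71)/107975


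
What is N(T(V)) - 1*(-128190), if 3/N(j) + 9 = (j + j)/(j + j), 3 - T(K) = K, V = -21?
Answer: 1025517/8 ≈ 1.2819e+5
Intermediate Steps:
T(K) = 3 - K
N(j) = -3/8 (N(j) = 3/(-9 + (j + j)/(j + j)) = 3/(-9 + (2*j)/((2*j))) = 3/(-9 + (2*j)*(1/(2*j))) = 3/(-9 + 1) = 3/(-8) = 3*(-⅛) = -3/8)
N(T(V)) - 1*(-128190) = -3/8 - 1*(-128190) = -3/8 + 128190 = 1025517/8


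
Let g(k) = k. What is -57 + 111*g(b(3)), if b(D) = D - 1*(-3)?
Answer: 609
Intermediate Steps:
b(D) = 3 + D (b(D) = D + 3 = 3 + D)
-57 + 111*g(b(3)) = -57 + 111*(3 + 3) = -57 + 111*6 = -57 + 666 = 609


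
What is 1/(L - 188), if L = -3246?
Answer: -1/3434 ≈ -0.00029121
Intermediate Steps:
1/(L - 188) = 1/(-3246 - 188) = 1/(-3434) = -1/3434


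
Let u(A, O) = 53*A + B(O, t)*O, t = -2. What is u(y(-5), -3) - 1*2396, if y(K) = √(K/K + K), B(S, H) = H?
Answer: -2390 + 106*I ≈ -2390.0 + 106.0*I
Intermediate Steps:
y(K) = √(1 + K)
u(A, O) = -2*O + 53*A (u(A, O) = 53*A - 2*O = -2*O + 53*A)
u(y(-5), -3) - 1*2396 = (-2*(-3) + 53*√(1 - 5)) - 1*2396 = (6 + 53*√(-4)) - 2396 = (6 + 53*(2*I)) - 2396 = (6 + 106*I) - 2396 = -2390 + 106*I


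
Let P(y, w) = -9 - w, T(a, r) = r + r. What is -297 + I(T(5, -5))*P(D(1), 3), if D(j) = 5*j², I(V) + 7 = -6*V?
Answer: -933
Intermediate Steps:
T(a, r) = 2*r
I(V) = -7 - 6*V
-297 + I(T(5, -5))*P(D(1), 3) = -297 + (-7 - 12*(-5))*(-9 - 1*3) = -297 + (-7 - 6*(-10))*(-9 - 3) = -297 + (-7 + 60)*(-12) = -297 + 53*(-12) = -297 - 636 = -933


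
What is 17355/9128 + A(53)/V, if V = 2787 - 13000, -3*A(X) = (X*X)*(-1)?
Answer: 10328557/5707608 ≈ 1.8096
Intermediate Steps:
A(X) = X²/3 (A(X) = -X*X*(-1)/3 = -X²*(-1)/3 = -(-1)*X²/3 = X²/3)
V = -10213
17355/9128 + A(53)/V = 17355/9128 + ((⅓)*53²)/(-10213) = 17355*(1/9128) + ((⅓)*2809)*(-1/10213) = 17355/9128 + (2809/3)*(-1/10213) = 17355/9128 - 2809/30639 = 10328557/5707608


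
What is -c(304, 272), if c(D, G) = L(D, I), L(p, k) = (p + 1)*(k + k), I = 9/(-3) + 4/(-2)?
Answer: 3050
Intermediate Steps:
I = -5 (I = 9*(-1/3) + 4*(-1/2) = -3 - 2 = -5)
L(p, k) = 2*k*(1 + p) (L(p, k) = (1 + p)*(2*k) = 2*k*(1 + p))
c(D, G) = -10 - 10*D (c(D, G) = 2*(-5)*(1 + D) = -10 - 10*D)
-c(304, 272) = -(-10 - 10*304) = -(-10 - 3040) = -1*(-3050) = 3050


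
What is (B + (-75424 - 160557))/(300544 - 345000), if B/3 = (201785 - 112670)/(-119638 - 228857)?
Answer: 1370641099/258211562 ≈ 5.3082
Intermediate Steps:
B = -17823/23233 (B = 3*((201785 - 112670)/(-119638 - 228857)) = 3*(89115/(-348495)) = 3*(89115*(-1/348495)) = 3*(-5941/23233) = -17823/23233 ≈ -0.76714)
(B + (-75424 - 160557))/(300544 - 345000) = (-17823/23233 + (-75424 - 160557))/(300544 - 345000) = (-17823/23233 - 235981)/(-44456) = -5482564396/23233*(-1/44456) = 1370641099/258211562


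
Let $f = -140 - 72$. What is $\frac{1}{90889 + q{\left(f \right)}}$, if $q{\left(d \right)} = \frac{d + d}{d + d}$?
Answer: $\frac{1}{90890} \approx 1.1002 \cdot 10^{-5}$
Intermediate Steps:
$f = -212$
$q{\left(d \right)} = 1$ ($q{\left(d \right)} = \frac{2 d}{2 d} = 2 d \frac{1}{2 d} = 1$)
$\frac{1}{90889 + q{\left(f \right)}} = \frac{1}{90889 + 1} = \frac{1}{90890}$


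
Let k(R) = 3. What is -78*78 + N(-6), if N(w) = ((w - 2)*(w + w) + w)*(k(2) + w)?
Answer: -6354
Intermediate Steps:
N(w) = (3 + w)*(w + 2*w*(-2 + w)) (N(w) = ((w - 2)*(w + w) + w)*(3 + w) = ((-2 + w)*(2*w) + w)*(3 + w) = (2*w*(-2 + w) + w)*(3 + w) = (w + 2*w*(-2 + w))*(3 + w) = (3 + w)*(w + 2*w*(-2 + w)))
-78*78 + N(-6) = -78*78 - 6*(-9 + 2*(-6)**2 + 3*(-6)) = -6084 - 6*(-9 + 2*36 - 18) = -6084 - 6*(-9 + 72 - 18) = -6084 - 6*45 = -6084 - 270 = -6354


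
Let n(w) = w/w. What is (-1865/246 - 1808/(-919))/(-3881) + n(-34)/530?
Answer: 387512926/116254598205 ≈ 0.0033333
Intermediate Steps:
n(w) = 1
(-1865/246 - 1808/(-919))/(-3881) + n(-34)/530 = (-1865/246 - 1808/(-919))/(-3881) + 1/530 = (-1865*1/246 - 1808*(-1/919))*(-1/3881) + 1*(1/530) = (-1865/246 + 1808/919)*(-1/3881) + 1/530 = -1269167/226074*(-1/3881) + 1/530 = 1269167/877393194 + 1/530 = 387512926/116254598205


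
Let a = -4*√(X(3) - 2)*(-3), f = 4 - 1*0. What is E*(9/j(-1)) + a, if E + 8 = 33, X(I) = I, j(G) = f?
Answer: 273/4 ≈ 68.250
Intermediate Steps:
f = 4 (f = 4 + 0 = 4)
j(G) = 4
E = 25 (E = -8 + 33 = 25)
a = 12 (a = -4*√(3 - 2)*(-3) = -4*√1*(-3) = -4*1*(-3) = -4*(-3) = 12)
E*(9/j(-1)) + a = 25*(9/4) + 12 = 225/4 + 12 = 273/4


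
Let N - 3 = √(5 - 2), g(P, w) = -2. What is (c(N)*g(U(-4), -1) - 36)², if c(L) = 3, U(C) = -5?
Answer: 1764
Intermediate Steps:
N = 3 + √3 (N = 3 + √(5 - 2) = 3 + √3 ≈ 4.7320)
(c(N)*g(U(-4), -1) - 36)² = (3*(-2) - 36)² = (-6 - 36)² = (-42)² = 1764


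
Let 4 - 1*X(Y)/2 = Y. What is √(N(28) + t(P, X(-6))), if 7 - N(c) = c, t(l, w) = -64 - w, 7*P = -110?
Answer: I*√105 ≈ 10.247*I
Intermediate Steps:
P = -110/7 (P = (⅐)*(-110) = -110/7 ≈ -15.714)
X(Y) = 8 - 2*Y
N(c) = 7 - c
√(N(28) + t(P, X(-6))) = √((7 - 1*28) + (-64 - (8 - 2*(-6)))) = √((7 - 28) + (-64 - (8 + 12))) = √(-21 + (-64 - 1*20)) = √(-21 + (-64 - 20)) = √(-21 - 84) = √(-105) = I*√105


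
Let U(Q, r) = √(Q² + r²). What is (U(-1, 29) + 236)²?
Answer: (236 + √842)² ≈ 70234.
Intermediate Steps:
(U(-1, 29) + 236)² = (√((-1)² + 29²) + 236)² = (√(1 + 841) + 236)² = (√842 + 236)² = (236 + √842)²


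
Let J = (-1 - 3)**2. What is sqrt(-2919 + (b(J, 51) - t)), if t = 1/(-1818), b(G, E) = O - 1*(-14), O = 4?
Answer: 7*I*sqrt(21741866)/606 ≈ 53.861*I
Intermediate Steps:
J = 16 (J = (-4)**2 = 16)
b(G, E) = 18 (b(G, E) = 4 - 1*(-14) = 4 + 14 = 18)
t = -1/1818 ≈ -0.00055005
sqrt(-2919 + (b(J, 51) - t)) = sqrt(-2919 + (18 - 1*(-1/1818))) = sqrt(-2919 + (18 + 1/1818)) = sqrt(-2919 + 32725/1818) = sqrt(-5274017/1818) = 7*I*sqrt(21741866)/606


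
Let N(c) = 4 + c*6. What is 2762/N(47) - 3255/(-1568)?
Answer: 375839/32032 ≈ 11.733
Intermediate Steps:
N(c) = 4 + 6*c
2762/N(47) - 3255/(-1568) = 2762/(4 + 6*47) - 3255/(-1568) = 2762/(4 + 282) - 3255*(-1/1568) = 2762/286 + 465/224 = 2762*(1/286) + 465/224 = 1381/143 + 465/224 = 375839/32032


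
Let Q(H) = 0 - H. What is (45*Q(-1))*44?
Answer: 1980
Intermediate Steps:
Q(H) = -H
(45*Q(-1))*44 = (45*(-1*(-1)))*44 = (45*1)*44 = 45*44 = 1980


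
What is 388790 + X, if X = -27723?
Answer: 361067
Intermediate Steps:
388790 + X = 388790 - 27723 = 361067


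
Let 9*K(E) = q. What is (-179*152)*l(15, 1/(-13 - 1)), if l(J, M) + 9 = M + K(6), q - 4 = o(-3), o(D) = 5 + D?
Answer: 4802212/21 ≈ 2.2868e+5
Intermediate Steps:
q = 6 (q = 4 + (5 - 3) = 4 + 2 = 6)
K(E) = ⅔ (K(E) = (⅑)*6 = ⅔)
l(J, M) = -25/3 + M (l(J, M) = -9 + (M + ⅔) = -9 + (⅔ + M) = -25/3 + M)
(-179*152)*l(15, 1/(-13 - 1)) = (-179*152)*(-25/3 + 1/(-13 - 1)) = -27208*(-25/3 + 1/(-14)) = -27208*(-25/3 - 1/14) = -27208*(-353/42) = 4802212/21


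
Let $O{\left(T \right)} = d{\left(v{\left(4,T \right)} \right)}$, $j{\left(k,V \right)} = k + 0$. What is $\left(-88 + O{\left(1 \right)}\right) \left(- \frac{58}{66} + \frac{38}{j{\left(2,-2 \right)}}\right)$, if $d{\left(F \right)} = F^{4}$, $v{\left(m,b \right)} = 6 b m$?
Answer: $\frac{198349424}{33} \approx 6.0106 \cdot 10^{6}$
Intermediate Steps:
$v{\left(m,b \right)} = 6 b m$
$j{\left(k,V \right)} = k$
$O{\left(T \right)} = 331776 T^{4}$ ($O{\left(T \right)} = \left(6 T 4\right)^{4} = \left(24 T\right)^{4} = 331776 T^{4}$)
$\left(-88 + O{\left(1 \right)}\right) \left(- \frac{58}{66} + \frac{38}{j{\left(2,-2 \right)}}\right) = \left(-88 + 331776 \cdot 1^{4}\right) \left(- \frac{58}{66} + \frac{38}{2}\right) = \left(-88 + 331776 \cdot 1\right) \left(\left(-58\right) \frac{1}{66} + 38 \cdot \frac{1}{2}\right) = \left(-88 + 331776\right) \left(- \frac{29}{33} + 19\right) = 331688 \cdot \frac{598}{33} = \frac{198349424}{33}$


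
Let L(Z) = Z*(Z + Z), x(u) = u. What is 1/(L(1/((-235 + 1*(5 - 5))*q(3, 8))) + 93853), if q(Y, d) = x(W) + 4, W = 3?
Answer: 2706025/253968564327 ≈ 1.0655e-5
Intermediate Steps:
q(Y, d) = 7 (q(Y, d) = 3 + 4 = 7)
L(Z) = 2*Z² (L(Z) = Z*(2*Z) = 2*Z²)
1/(L(1/((-235 + 1*(5 - 5))*q(3, 8))) + 93853) = 1/(2*(1/(-235 + 1*(5 - 5)*7))² + 93853) = 1/(2*((⅐)/(-235 + 1*0))² + 93853) = 1/(2*((⅐)/(-235 + 0))² + 93853) = 1/(2*((⅐)/(-235))² + 93853) = 1/(2*(-1/235*⅐)² + 93853) = 1/(2*(-1/1645)² + 93853) = 1/(2*(1/2706025) + 93853) = 1/(2/2706025 + 93853) = 1/(253968564327/2706025) = 2706025/253968564327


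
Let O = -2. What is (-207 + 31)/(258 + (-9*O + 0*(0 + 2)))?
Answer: -44/69 ≈ -0.63768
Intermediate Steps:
(-207 + 31)/(258 + (-9*O + 0*(0 + 2))) = (-207 + 31)/(258 + (-9*(-2) + 0*(0 + 2))) = -176/(258 + (18 + 0*2)) = -176/(258 + (18 + 0)) = -176/(258 + 18) = -176/276 = -176*1/276 = -44/69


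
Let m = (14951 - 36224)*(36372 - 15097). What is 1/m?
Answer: -1/452583075 ≈ -2.2095e-9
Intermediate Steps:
m = -452583075 (m = -21273*21275 = -452583075)
1/m = 1/(-452583075) = -1/452583075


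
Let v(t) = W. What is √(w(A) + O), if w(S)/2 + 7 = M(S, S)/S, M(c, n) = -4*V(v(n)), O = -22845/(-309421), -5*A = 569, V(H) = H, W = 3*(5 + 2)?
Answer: I*√385913321902907309/176060549 ≈ 3.5284*I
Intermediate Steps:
W = 21 (W = 3*7 = 21)
v(t) = 21
A = -569/5 (A = -⅕*569 = -569/5 ≈ -113.80)
O = 22845/309421 (O = -22845*(-1/309421) = 22845/309421 ≈ 0.073831)
M(c, n) = -84 (M(c, n) = -4*21 = -84)
w(S) = -14 - 168/S (w(S) = -14 + 2*(-84/S) = -14 - 168/S)
√(w(A) + O) = √((-14 - 168/(-569/5)) + 22845/309421) = √((-14 - 168*(-5/569)) + 22845/309421) = √((-14 + 840/569) + 22845/309421) = √(-7126/569 + 22845/309421) = √(-2191935241/176060549) = I*√385913321902907309/176060549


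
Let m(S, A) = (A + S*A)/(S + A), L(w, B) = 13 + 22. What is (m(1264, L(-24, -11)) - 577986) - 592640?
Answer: -1520598899/1299 ≈ -1.1706e+6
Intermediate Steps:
L(w, B) = 35
m(S, A) = (A + A*S)/(A + S)
(m(1264, L(-24, -11)) - 577986) - 592640 = (35*(1 + 1264)/(35 + 1264) - 577986) - 592640 = (35*1265/1299 - 577986) - 592640 = (35*(1/1299)*1265 - 577986) - 592640 = (44275/1299 - 577986) - 592640 = -750759539/1299 - 592640 = -1520598899/1299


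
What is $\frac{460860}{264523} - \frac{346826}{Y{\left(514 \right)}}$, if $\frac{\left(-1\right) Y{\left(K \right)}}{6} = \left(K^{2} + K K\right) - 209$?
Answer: $\frac{776126979139}{419149655127} \approx 1.8517$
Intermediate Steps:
$Y{\left(K \right)} = 1254 - 12 K^{2}$ ($Y{\left(K \right)} = - 6 \left(\left(K^{2} + K K\right) - 209\right) = - 6 \left(\left(K^{2} + K^{2}\right) - 209\right) = - 6 \left(2 K^{2} - 209\right) = - 6 \left(-209 + 2 K^{2}\right) = 1254 - 12 K^{2}$)
$\frac{460860}{264523} - \frac{346826}{Y{\left(514 \right)}} = \frac{460860}{264523} - \frac{346826}{1254 - 12 \cdot 514^{2}} = 460860 \cdot \frac{1}{264523} - \frac{346826}{1254 - 3170352} = \frac{460860}{264523} - \frac{346826}{1254 - 3170352} = \frac{460860}{264523} - \frac{346826}{-3169098} = \frac{460860}{264523} - - \frac{173413}{1584549} = \frac{460860}{264523} + \frac{173413}{1584549} = \frac{776126979139}{419149655127}$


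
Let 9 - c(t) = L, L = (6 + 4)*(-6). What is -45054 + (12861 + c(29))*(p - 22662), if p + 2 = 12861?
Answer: -126797844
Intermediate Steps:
p = 12859 (p = -2 + 12861 = 12859)
L = -60 (L = 10*(-6) = -60)
c(t) = 69 (c(t) = 9 - 1*(-60) = 9 + 60 = 69)
-45054 + (12861 + c(29))*(p - 22662) = -45054 + (12861 + 69)*(12859 - 22662) = -45054 + 12930*(-9803) = -45054 - 126752790 = -126797844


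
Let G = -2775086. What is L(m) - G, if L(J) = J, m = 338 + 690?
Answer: 2776114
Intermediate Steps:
m = 1028
L(m) - G = 1028 - 1*(-2775086) = 1028 + 2775086 = 2776114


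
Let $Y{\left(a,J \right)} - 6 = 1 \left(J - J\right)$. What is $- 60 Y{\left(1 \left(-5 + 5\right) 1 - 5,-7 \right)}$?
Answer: $-360$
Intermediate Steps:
$Y{\left(a,J \right)} = 6$ ($Y{\left(a,J \right)} = 6 + 1 \left(J - J\right) = 6 + 1 \cdot 0 = 6 + 0 = 6$)
$- 60 Y{\left(1 \left(-5 + 5\right) 1 - 5,-7 \right)} = \left(-60\right) 6 = -360$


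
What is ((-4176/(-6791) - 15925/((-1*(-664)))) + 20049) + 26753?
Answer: 210935327837/4509224 ≈ 46779.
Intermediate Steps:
((-4176/(-6791) - 15925/((-1*(-664)))) + 20049) + 26753 = ((-4176*(-1/6791) - 15925/664) + 20049) + 26753 = ((4176/6791 - 15925*1/664) + 20049) + 26753 = ((4176/6791 - 15925/664) + 20049) + 26753 = (-105373811/4509224 + 20049) + 26753 = 90300058165/4509224 + 26753 = 210935327837/4509224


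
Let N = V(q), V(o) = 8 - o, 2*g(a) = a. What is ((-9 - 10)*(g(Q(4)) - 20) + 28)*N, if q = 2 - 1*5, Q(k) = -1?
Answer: 9185/2 ≈ 4592.5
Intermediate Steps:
q = -3 (q = 2 - 5 = -3)
g(a) = a/2
N = 11 (N = 8 - 1*(-3) = 8 + 3 = 11)
((-9 - 10)*(g(Q(4)) - 20) + 28)*N = ((-9 - 10)*((½)*(-1) - 20) + 28)*11 = (-19*(-½ - 20) + 28)*11 = (-19*(-41/2) + 28)*11 = (779/2 + 28)*11 = (835/2)*11 = 9185/2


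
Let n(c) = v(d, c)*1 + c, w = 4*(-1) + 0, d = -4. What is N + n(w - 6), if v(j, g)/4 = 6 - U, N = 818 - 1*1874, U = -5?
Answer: -1022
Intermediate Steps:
N = -1056 (N = 818 - 1874 = -1056)
w = -4 (w = -4 + 0 = -4)
v(j, g) = 44 (v(j, g) = 4*(6 - 1*(-5)) = 4*(6 + 5) = 4*11 = 44)
n(c) = 44 + c (n(c) = 44*1 + c = 44 + c)
N + n(w - 6) = -1056 + (44 + (-4 - 6)) = -1056 + (44 - 10) = -1056 + 34 = -1022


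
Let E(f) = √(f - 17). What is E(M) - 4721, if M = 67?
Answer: -4721 + 5*√2 ≈ -4713.9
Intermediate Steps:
E(f) = √(-17 + f)
E(M) - 4721 = √(-17 + 67) - 4721 = √50 - 4721 = 5*√2 - 4721 = -4721 + 5*√2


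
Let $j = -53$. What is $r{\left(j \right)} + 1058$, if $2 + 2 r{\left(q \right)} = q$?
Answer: $\frac{2061}{2} \approx 1030.5$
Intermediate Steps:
$r{\left(q \right)} = -1 + \frac{q}{2}$
$r{\left(j \right)} + 1058 = \left(-1 + \frac{1}{2} \left(-53\right)\right) + 1058 = \left(-1 - \frac{53}{2}\right) + 1058 = - \frac{55}{2} + 1058 = \frac{2061}{2}$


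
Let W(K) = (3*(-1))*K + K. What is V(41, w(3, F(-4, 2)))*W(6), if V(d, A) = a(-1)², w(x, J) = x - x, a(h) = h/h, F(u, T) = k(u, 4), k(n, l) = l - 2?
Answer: -12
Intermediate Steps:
k(n, l) = -2 + l
F(u, T) = 2 (F(u, T) = -2 + 4 = 2)
W(K) = -2*K (W(K) = -3*K + K = -2*K)
a(h) = 1
w(x, J) = 0
V(d, A) = 1 (V(d, A) = 1² = 1)
V(41, w(3, F(-4, 2)))*W(6) = 1*(-2*6) = 1*(-12) = -12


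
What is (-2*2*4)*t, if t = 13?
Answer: -208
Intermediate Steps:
(-2*2*4)*t = (-2*2*4)*13 = -4*4*13 = -16*13 = -208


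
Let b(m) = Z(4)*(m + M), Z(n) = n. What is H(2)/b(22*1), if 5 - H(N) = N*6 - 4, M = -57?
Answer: 3/140 ≈ 0.021429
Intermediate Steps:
H(N) = 9 - 6*N (H(N) = 5 - (N*6 - 4) = 5 - (6*N - 4) = 5 - (-4 + 6*N) = 5 + (4 - 6*N) = 9 - 6*N)
b(m) = -228 + 4*m (b(m) = 4*(m - 57) = 4*(-57 + m) = -228 + 4*m)
H(2)/b(22*1) = (9 - 6*2)/(-228 + 4*(22*1)) = (9 - 12)/(-228 + 4*22) = -3/(-228 + 88) = -3/(-140) = -3*(-1/140) = 3/140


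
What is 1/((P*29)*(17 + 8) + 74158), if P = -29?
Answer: 1/53133 ≈ 1.8821e-5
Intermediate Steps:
1/((P*29)*(17 + 8) + 74158) = 1/((-29*29)*(17 + 8) + 74158) = 1/(-841*25 + 74158) = 1/(-21025 + 74158) = 1/53133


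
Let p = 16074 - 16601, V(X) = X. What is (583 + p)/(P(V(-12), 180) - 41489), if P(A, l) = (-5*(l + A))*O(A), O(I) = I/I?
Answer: -8/6047 ≈ -0.0013230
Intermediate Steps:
O(I) = 1
p = -527
P(A, l) = -5*A - 5*l (P(A, l) = -5*(l + A)*1 = -5*(A + l)*1 = (-5*A - 5*l)*1 = -5*A - 5*l)
(583 + p)/(P(V(-12), 180) - 41489) = (583 - 527)/((-5*(-12) - 5*180) - 41489) = 56/((60 - 900) - 41489) = 56/(-840 - 41489) = 56/(-42329) = 56*(-1/42329) = -8/6047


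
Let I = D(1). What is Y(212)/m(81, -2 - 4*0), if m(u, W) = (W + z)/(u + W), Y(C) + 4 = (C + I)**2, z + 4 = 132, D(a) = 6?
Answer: 208560/7 ≈ 29794.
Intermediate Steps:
I = 6
z = 128 (z = -4 + 132 = 128)
Y(C) = -4 + (6 + C)**2 (Y(C) = -4 + (C + 6)**2 = -4 + (6 + C)**2)
m(u, W) = (128 + W)/(W + u) (m(u, W) = (W + 128)/(u + W) = (128 + W)/(W + u))
Y(212)/m(81, -2 - 4*0) = (-4 + (6 + 212)**2)/(((128 + (-2 - 4*0))/((-2 - 4*0) + 81))) = (-4 + 218**2)/(((128 + (-2 + 0))/((-2 + 0) + 81))) = (-4 + 47524)/(((128 - 2)/(-2 + 81))) = 47520/((126/79)) = 47520/(((1/79)*126)) = 47520/(126/79) = 47520*(79/126) = 208560/7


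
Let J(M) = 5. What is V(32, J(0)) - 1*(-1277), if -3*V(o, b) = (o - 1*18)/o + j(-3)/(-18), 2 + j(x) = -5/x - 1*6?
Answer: 1654651/1296 ≈ 1276.7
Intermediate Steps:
j(x) = -8 - 5/x (j(x) = -2 + (-5/x - 1*6) = -2 + (-5/x - 6) = -2 + (-6 - 5/x) = -8 - 5/x)
V(o, b) = -19/162 - (-18 + o)/(3*o) (V(o, b) = -((o - 1*18)/o + (-8 - 5/(-3))/(-18))/3 = -((o - 18)/o + (-8 - 5*(-1/3))*(-1/18))/3 = -((-18 + o)/o + (-8 + 5/3)*(-1/18))/3 = -((-18 + o)/o - 19/3*(-1/18))/3 = -((-18 + o)/o + 19/54)/3 = -(19/54 + (-18 + o)/o)/3 = -19/162 - (-18 + o)/(3*o))
V(32, J(0)) - 1*(-1277) = (-73/162 + 6/32) - 1*(-1277) = (-73/162 + 6*(1/32)) + 1277 = (-73/162 + 3/16) + 1277 = -341/1296 + 1277 = 1654651/1296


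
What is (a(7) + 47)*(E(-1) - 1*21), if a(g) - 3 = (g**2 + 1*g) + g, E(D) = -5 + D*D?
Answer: -2825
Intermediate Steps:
E(D) = -5 + D**2
a(g) = 3 + g**2 + 2*g (a(g) = 3 + ((g**2 + 1*g) + g) = 3 + ((g**2 + g) + g) = 3 + ((g + g**2) + g) = 3 + (g**2 + 2*g) = 3 + g**2 + 2*g)
(a(7) + 47)*(E(-1) - 1*21) = ((3 + 7**2 + 2*7) + 47)*((-5 + (-1)**2) - 1*21) = ((3 + 49 + 14) + 47)*((-5 + 1) - 21) = (66 + 47)*(-4 - 21) = 113*(-25) = -2825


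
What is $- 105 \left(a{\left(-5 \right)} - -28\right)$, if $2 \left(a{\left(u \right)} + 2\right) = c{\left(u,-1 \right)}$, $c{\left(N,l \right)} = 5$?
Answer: $- \frac{5985}{2} \approx -2992.5$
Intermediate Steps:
$a{\left(u \right)} = \frac{1}{2}$ ($a{\left(u \right)} = -2 + \frac{1}{2} \cdot 5 = -2 + \frac{5}{2} = \frac{1}{2}$)
$- 105 \left(a{\left(-5 \right)} - -28\right) = - 105 \left(\frac{1}{2} - -28\right) = - 105 \left(\frac{1}{2} + 28\right) = \left(-105\right) \frac{57}{2} = - \frac{5985}{2}$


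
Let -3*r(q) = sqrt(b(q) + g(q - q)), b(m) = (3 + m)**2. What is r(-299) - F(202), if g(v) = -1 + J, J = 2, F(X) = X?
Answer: -202 - sqrt(87617)/3 ≈ -300.67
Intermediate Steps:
g(v) = 1 (g(v) = -1 + 2 = 1)
r(q) = -sqrt(1 + (3 + q)**2)/3 (r(q) = -sqrt((3 + q)**2 + 1)/3 = -sqrt(1 + (3 + q)**2)/3)
r(-299) - F(202) = -sqrt(1 + (3 - 299)**2)/3 - 1*202 = -sqrt(1 + (-296)**2)/3 - 202 = -sqrt(1 + 87616)/3 - 202 = -sqrt(87617)/3 - 202 = -202 - sqrt(87617)/3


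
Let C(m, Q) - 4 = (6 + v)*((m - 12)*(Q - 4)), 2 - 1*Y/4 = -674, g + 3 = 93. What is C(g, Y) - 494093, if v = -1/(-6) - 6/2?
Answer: 172811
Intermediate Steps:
g = 90 (g = -3 + 93 = 90)
Y = 2704 (Y = 8 - 4*(-674) = 8 + 2696 = 2704)
v = -17/6 (v = -1*(-⅙) - 6*½ = ⅙ - 3 = -17/6 ≈ -2.8333)
C(m, Q) = 4 + 19*(-12 + m)*(-4 + Q)/6 (C(m, Q) = 4 + (6 - 17/6)*((m - 12)*(Q - 4)) = 4 + 19*((-12 + m)*(-4 + Q))/6 = 4 + 19*(-12 + m)*(-4 + Q)/6)
C(g, Y) - 494093 = (156 - 38*2704 - 38/3*90 + (19/6)*2704*90) - 494093 = (156 - 102752 - 1140 + 770640) - 494093 = 666904 - 494093 = 172811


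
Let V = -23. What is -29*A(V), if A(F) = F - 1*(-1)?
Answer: 638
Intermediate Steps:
A(F) = 1 + F (A(F) = F + 1 = 1 + F)
-29*A(V) = -29*(1 - 23) = -29*(-22) = 638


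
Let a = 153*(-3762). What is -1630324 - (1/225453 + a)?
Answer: -237793846315/225453 ≈ -1.0547e+6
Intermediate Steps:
a = -575586
-1630324 - (1/225453 + a) = -1630324 - (1/225453 - 575586) = -1630324 - 1*(-129767590457/225453) = -1630324 + 129767590457/225453 = -237793846315/225453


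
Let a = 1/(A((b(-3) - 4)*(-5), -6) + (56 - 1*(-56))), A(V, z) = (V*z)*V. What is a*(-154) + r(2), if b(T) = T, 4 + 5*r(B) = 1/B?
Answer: -319/470 ≈ -0.67872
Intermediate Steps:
r(B) = -4/5 + 1/(5*B)
A(V, z) = z*V**2
a = -1/7238 (a = 1/(-6*25*(-3 - 4)**2 + (56 - 1*(-56))) = 1/(-6*(-7*(-5))**2 + (56 + 56)) = 1/(-6*35**2 + 112) = 1/(-6*1225 + 112) = 1/(-7350 + 112) = 1/(-7238) = -1/7238 ≈ -0.00013816)
a*(-154) + r(2) = -1/7238*(-154) + (1/5)*(1 - 4*2)/2 = 1/47 + (1/5)*(1/2)*(1 - 8) = 1/47 + (1/5)*(1/2)*(-7) = 1/47 - 7/10 = -319/470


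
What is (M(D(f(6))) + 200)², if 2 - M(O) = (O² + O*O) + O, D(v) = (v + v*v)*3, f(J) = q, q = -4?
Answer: 5885476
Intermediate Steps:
f(J) = -4
D(v) = 3*v + 3*v² (D(v) = (v + v²)*3 = 3*v + 3*v²)
M(O) = 2 - O - 2*O² (M(O) = 2 - ((O² + O*O) + O) = 2 - ((O² + O²) + O) = 2 - (2*O² + O) = 2 - (O + 2*O²) = 2 + (-O - 2*O²) = 2 - O - 2*O²)
(M(D(f(6))) + 200)² = ((2 - 3*(-4)*(1 - 4) - 2*144*(1 - 4)²) + 200)² = ((2 - 3*(-4)*(-3) - 2*(3*(-4)*(-3))²) + 200)² = ((2 - 1*36 - 2*36²) + 200)² = ((2 - 36 - 2*1296) + 200)² = ((2 - 36 - 2592) + 200)² = (-2626 + 200)² = (-2426)² = 5885476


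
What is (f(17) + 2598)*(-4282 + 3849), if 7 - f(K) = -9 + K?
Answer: -1124501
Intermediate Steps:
f(K) = 16 - K (f(K) = 7 - (-9 + K) = 7 + (9 - K) = 16 - K)
(f(17) + 2598)*(-4282 + 3849) = ((16 - 1*17) + 2598)*(-4282 + 3849) = ((16 - 17) + 2598)*(-433) = (-1 + 2598)*(-433) = 2597*(-433) = -1124501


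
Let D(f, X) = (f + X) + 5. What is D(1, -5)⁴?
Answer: 1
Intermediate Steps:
D(f, X) = 5 + X + f (D(f, X) = (X + f) + 5 = 5 + X + f)
D(1, -5)⁴ = (5 - 5 + 1)⁴ = 1⁴ = 1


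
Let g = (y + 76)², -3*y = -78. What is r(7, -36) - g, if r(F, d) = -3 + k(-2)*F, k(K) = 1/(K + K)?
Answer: -41635/4 ≈ -10409.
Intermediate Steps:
y = 26 (y = -⅓*(-78) = 26)
k(K) = 1/(2*K)
g = 10404 (g = (26 + 76)² = 102² = 10404)
r(F, d) = -3 - F/4 (r(F, d) = -3 + ((½)/(-2))*F = -3 + ((½)*(-½))*F = -3 - F/4)
r(7, -36) - g = (-3 - ¼*7) - 1*10404 = (-3 - 7/4) - 10404 = -19/4 - 10404 = -41635/4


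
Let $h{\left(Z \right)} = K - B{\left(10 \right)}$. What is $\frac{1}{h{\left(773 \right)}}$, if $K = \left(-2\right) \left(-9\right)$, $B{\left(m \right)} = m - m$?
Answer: $\frac{1}{18} \approx 0.055556$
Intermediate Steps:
$B{\left(m \right)} = 0$
$K = 18$
$h{\left(Z \right)} = 18$ ($h{\left(Z \right)} = 18 - 0 = 18 + 0 = 18$)
$\frac{1}{h{\left(773 \right)}} = \frac{1}{18}$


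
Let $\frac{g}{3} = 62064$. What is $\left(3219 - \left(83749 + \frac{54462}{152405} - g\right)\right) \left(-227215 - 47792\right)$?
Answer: $- \frac{4428537451738536}{152405} \approx -2.9058 \cdot 10^{10}$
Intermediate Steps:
$g = 186192$ ($g = 3 \cdot 62064 = 186192$)
$\left(3219 - \left(83749 + \frac{54462}{152405} - g\right)\right) \left(-227215 - 47792\right) = \left(3219 + \left(\left(-83749 - \frac{54462}{152405}\right) + 186192\right)\right) \left(-227215 - 47792\right) = \left(3219 + \left(\left(-83749 - \frac{54462}{152405}\right) + 186192\right)\right) \left(-275007\right) = \left(3219 + \left(- \frac{12763820807}{152405} + 186192\right)\right) \left(-275007\right) = \left(3219 + \frac{15612770953}{152405}\right) \left(-275007\right) = \frac{16103362648}{152405} \left(-275007\right) = - \frac{4428537451738536}{152405}$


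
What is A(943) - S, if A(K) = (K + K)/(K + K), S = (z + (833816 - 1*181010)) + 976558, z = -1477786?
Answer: -151577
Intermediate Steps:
S = 151578 (S = (-1477786 + (833816 - 1*181010)) + 976558 = (-1477786 + (833816 - 181010)) + 976558 = (-1477786 + 652806) + 976558 = -824980 + 976558 = 151578)
A(K) = 1 (A(K) = (2*K)/((2*K)) = (2*K)*(1/(2*K)) = 1)
A(943) - S = 1 - 1*151578 = 1 - 151578 = -151577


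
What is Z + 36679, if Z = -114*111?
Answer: 24025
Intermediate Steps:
Z = -12654
Z + 36679 = -12654 + 36679 = 24025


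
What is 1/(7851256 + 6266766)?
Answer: 1/14118022 ≈ 7.0831e-8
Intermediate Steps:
1/(7851256 + 6266766) = 1/14118022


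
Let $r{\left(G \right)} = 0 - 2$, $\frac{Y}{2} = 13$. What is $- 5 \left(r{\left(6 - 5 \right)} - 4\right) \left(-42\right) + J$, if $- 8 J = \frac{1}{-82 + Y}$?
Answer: $- \frac{564479}{448} \approx -1260.0$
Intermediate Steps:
$Y = 26$ ($Y = 2 \cdot 13 = 26$)
$r{\left(G \right)} = -2$ ($r{\left(G \right)} = 0 - 2 = -2$)
$J = \frac{1}{448}$ ($J = - \frac{1}{8 \left(-82 + 26\right)} = - \frac{1}{8 \left(-56\right)} = \left(- \frac{1}{8}\right) \left(- \frac{1}{56}\right) = \frac{1}{448} \approx 0.0022321$)
$- 5 \left(r{\left(6 - 5 \right)} - 4\right) \left(-42\right) + J = - 5 \left(-2 - 4\right) \left(-42\right) + \frac{1}{448} = \left(-5\right) \left(-6\right) \left(-42\right) + \frac{1}{448} = 30 \left(-42\right) + \frac{1}{448} = -1260 + \frac{1}{448} = - \frac{564479}{448}$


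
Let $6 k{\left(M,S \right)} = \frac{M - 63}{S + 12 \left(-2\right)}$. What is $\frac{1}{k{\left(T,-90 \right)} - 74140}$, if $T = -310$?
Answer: $- \frac{684}{50711387} \approx -1.3488 \cdot 10^{-5}$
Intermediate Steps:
$k{\left(M,S \right)} = \frac{-63 + M}{6 \left(-24 + S\right)}$ ($k{\left(M,S \right)} = \frac{\left(M - 63\right) \frac{1}{S + 12 \left(-2\right)}}{6} = \frac{\left(-63 + M\right) \frac{1}{S - 24}}{6} = \frac{\left(-63 + M\right) \frac{1}{-24 + S}}{6} = \frac{\frac{1}{-24 + S} \left(-63 + M\right)}{6} = \frac{-63 + M}{6 \left(-24 + S\right)}$)
$\frac{1}{k{\left(T,-90 \right)} - 74140} = \frac{1}{\frac{-63 - 310}{6 \left(-24 - 90\right)} - 74140} = \frac{1}{\frac{1}{6} \frac{1}{-114} \left(-373\right) - 74140} = \frac{1}{\frac{1}{6} \left(- \frac{1}{114}\right) \left(-373\right) - 74140} = \frac{1}{\frac{373}{684} - 74140} = \frac{1}{- \frac{50711387}{684}} = - \frac{684}{50711387}$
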